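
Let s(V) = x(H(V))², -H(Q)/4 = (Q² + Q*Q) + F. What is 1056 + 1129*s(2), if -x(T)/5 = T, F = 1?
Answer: 36580656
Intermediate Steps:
H(Q) = -4 - 8*Q² (H(Q) = -4*((Q² + Q*Q) + 1) = -4*((Q² + Q²) + 1) = -4*(2*Q² + 1) = -4*(1 + 2*Q²) = -4 - 8*Q²)
x(T) = -5*T
s(V) = (20 + 40*V²)² (s(V) = (-5*(-4 - 8*V²))² = (20 + 40*V²)²)
1056 + 1129*s(2) = 1056 + 1129*(400*(1 + 2*2²)²) = 1056 + 1129*(400*(1 + 2*4)²) = 1056 + 1129*(400*(1 + 8)²) = 1056 + 1129*(400*9²) = 1056 + 1129*(400*81) = 1056 + 1129*32400 = 1056 + 36579600 = 36580656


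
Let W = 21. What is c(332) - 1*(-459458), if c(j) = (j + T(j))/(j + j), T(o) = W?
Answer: 305080465/664 ≈ 4.5946e+5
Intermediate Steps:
T(o) = 21
c(j) = (21 + j)/(2*j) (c(j) = (j + 21)/(j + j) = (21 + j)/((2*j)) = (21 + j)*(1/(2*j)) = (21 + j)/(2*j))
c(332) - 1*(-459458) = (½)*(21 + 332)/332 - 1*(-459458) = (½)*(1/332)*353 + 459458 = 353/664 + 459458 = 305080465/664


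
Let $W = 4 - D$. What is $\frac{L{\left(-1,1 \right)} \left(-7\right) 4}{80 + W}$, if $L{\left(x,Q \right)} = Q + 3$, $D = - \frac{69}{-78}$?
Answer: $- \frac{2912}{2161} \approx -1.3475$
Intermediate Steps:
$D = \frac{23}{26}$ ($D = \left(-69\right) \left(- \frac{1}{78}\right) = \frac{23}{26} \approx 0.88461$)
$L{\left(x,Q \right)} = 3 + Q$
$W = \frac{81}{26}$ ($W = 4 - \frac{23}{26} = \frac{81}{26} \approx 3.1154$)
$\frac{L{\left(-1,1 \right)} \left(-7\right) 4}{80 + W} = \frac{\left(3 + 1\right) \left(-7\right) 4}{80 + \frac{81}{26}} = \frac{4 \left(-7\right) 4}{\frac{2161}{26}} = \left(-28\right) 4 \cdot \frac{26}{2161} = \left(-112\right) \frac{26}{2161} = - \frac{2912}{2161}$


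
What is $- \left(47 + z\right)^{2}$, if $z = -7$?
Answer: $-1600$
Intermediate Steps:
$- \left(47 + z\right)^{2} = - \left(47 - 7\right)^{2} = - 40^{2} = \left(-1\right) 1600 = -1600$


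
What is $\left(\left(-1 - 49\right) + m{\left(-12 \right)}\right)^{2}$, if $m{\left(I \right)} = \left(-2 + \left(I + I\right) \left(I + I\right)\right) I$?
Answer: $48135844$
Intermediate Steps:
$m{\left(I \right)} = I \left(-2 + 4 I^{2}\right)$ ($m{\left(I \right)} = \left(-2 + 2 I 2 I\right) I = \left(-2 + 4 I^{2}\right) I = I \left(-2 + 4 I^{2}\right)$)
$\left(\left(-1 - 49\right) + m{\left(-12 \right)}\right)^{2} = \left(\left(-1 - 49\right) + \left(\left(-2\right) \left(-12\right) + 4 \left(-12\right)^{3}\right)\right)^{2} = \left(-50 + \left(24 + 4 \left(-1728\right)\right)\right)^{2} = \left(-50 + \left(24 - 6912\right)\right)^{2} = \left(-50 - 6888\right)^{2} = \left(-6938\right)^{2} = 48135844$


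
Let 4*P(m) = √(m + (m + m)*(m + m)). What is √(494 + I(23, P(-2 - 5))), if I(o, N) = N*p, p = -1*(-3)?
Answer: √(1976 + 9*√21)/2 ≈ 22.457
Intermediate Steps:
p = 3
P(m) = √(m + 4*m²)/4 (P(m) = √(m + (m + m)*(m + m))/4 = √(m + (2*m)*(2*m))/4 = √(m + 4*m²)/4)
I(o, N) = 3*N (I(o, N) = N*3 = 3*N)
√(494 + I(23, P(-2 - 5))) = √(494 + 3*(√((-2 - 5)*(1 + 4*(-2 - 5)))/4)) = √(494 + 3*(√(-7*(1 + 4*(-7)))/4)) = √(494 + 3*(√(-7*(1 - 28))/4)) = √(494 + 3*(√(-7*(-27))/4)) = √(494 + 3*(√189/4)) = √(494 + 3*((3*√21)/4)) = √(494 + 3*(3*√21/4)) = √(494 + 9*√21/4)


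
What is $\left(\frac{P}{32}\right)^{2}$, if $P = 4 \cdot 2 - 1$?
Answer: $\frac{49}{1024} \approx 0.047852$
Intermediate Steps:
$P = 7$ ($P = 8 - 1 = 7$)
$\left(\frac{P}{32}\right)^{2} = \left(\frac{7}{32}\right)^{2} = \frac{49}{1024}$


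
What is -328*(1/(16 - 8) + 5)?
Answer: -1681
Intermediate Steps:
-328*(1/(16 - 8) + 5) = -328*(1/8 + 5) = -328*(⅛ + 5) = -328*41/8 = -1681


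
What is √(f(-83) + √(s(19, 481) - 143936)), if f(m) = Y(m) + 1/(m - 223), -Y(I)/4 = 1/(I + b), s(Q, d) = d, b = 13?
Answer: √(686630 + 12744900*I*√143455)/3570 ≈ 13.762 + 13.76*I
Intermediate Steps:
Y(I) = -4/(13 + I) (Y(I) = -4/(I + 13) = -4/(13 + I))
f(m) = 1/(-223 + m) - 4/(13 + m) (f(m) = -4/(13 + m) + 1/(m - 223) = -4/(13 + m) + 1/(-223 + m) = 1/(-223 + m) - 4/(13 + m))
√(f(-83) + √(s(19, 481) - 143936)) = √((905 - 3*(-83))/((-223 - 83)*(13 - 83)) + √(481 - 143936)) = √((905 + 249)/(-306*(-70)) + √(-143455)) = √(-1/306*(-1/70)*1154 + I*√143455) = √(577/10710 + I*√143455)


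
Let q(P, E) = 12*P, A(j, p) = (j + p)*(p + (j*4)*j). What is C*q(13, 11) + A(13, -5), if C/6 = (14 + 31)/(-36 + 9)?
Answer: 3808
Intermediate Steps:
A(j, p) = (j + p)*(p + 4*j²) (A(j, p) = (j + p)*(p + (4*j)*j) = (j + p)*(p + 4*j²))
C = -10 (C = 6*((14 + 31)/(-36 + 9)) = 6*(45/(-27)) = 6*(45*(-1/27)) = 6*(-5/3) = -10)
C*q(13, 11) + A(13, -5) = -120*13 + ((-5)² + 4*13³ + 13*(-5) + 4*(-5)*13²) = -10*156 + (25 + 4*2197 - 65 + 4*(-5)*169) = -1560 + (25 + 8788 - 65 - 3380) = -1560 + 5368 = 3808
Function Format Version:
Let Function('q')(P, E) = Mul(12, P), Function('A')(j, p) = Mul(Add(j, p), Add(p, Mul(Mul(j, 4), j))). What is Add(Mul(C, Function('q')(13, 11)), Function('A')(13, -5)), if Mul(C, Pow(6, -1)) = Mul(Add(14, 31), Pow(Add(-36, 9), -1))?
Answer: 3808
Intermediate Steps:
Function('A')(j, p) = Mul(Add(j, p), Add(p, Mul(4, Pow(j, 2)))) (Function('A')(j, p) = Mul(Add(j, p), Add(p, Mul(Mul(4, j), j))) = Mul(Add(j, p), Add(p, Mul(4, Pow(j, 2)))))
C = -10 (C = Mul(6, Mul(Add(14, 31), Pow(Add(-36, 9), -1))) = Mul(6, Mul(45, Pow(-27, -1))) = Mul(6, Mul(45, Rational(-1, 27))) = Mul(6, Rational(-5, 3)) = -10)
Add(Mul(C, Function('q')(13, 11)), Function('A')(13, -5)) = Add(Mul(-10, Mul(12, 13)), Add(Pow(-5, 2), Mul(4, Pow(13, 3)), Mul(13, -5), Mul(4, -5, Pow(13, 2)))) = Add(Mul(-10, 156), Add(25, Mul(4, 2197), -65, Mul(4, -5, 169))) = Add(-1560, Add(25, 8788, -65, -3380)) = Add(-1560, 5368) = 3808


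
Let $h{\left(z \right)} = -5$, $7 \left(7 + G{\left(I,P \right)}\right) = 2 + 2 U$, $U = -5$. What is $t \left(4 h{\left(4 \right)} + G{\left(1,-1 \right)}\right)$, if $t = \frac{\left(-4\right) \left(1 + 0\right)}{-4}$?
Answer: $- \frac{197}{7} \approx -28.143$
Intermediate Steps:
$G{\left(I,P \right)} = - \frac{57}{7}$ ($G{\left(I,P \right)} = -7 + \frac{2 + 2 \left(-5\right)}{7} = -7 + \frac{2 - 10}{7} = -7 + \frac{1}{7} \left(-8\right) = -7 - \frac{8}{7} = - \frac{57}{7}$)
$t = 1$ ($t = \left(-4\right) 1 \left(- \frac{1}{4}\right) = \left(-4\right) \left(- \frac{1}{4}\right) = 1$)
$t \left(4 h{\left(4 \right)} + G{\left(1,-1 \right)}\right) = 1 \left(4 \left(-5\right) - \frac{57}{7}\right) = 1 \left(-20 - \frac{57}{7}\right) = 1 \left(- \frac{197}{7}\right) = - \frac{197}{7}$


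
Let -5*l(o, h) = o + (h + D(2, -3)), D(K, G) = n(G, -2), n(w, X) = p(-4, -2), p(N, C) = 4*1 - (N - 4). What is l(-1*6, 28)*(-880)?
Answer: 5984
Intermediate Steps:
p(N, C) = 8 - N (p(N, C) = 4 - (-4 + N) = 4 + (4 - N) = 8 - N)
n(w, X) = 12 (n(w, X) = 8 - 1*(-4) = 8 + 4 = 12)
D(K, G) = 12
l(o, h) = -12/5 - h/5 - o/5 (l(o, h) = -(o + (h + 12))/5 = -(o + (12 + h))/5 = -(12 + h + o)/5 = -12/5 - h/5 - o/5)
l(-1*6, 28)*(-880) = (-12/5 - ⅕*28 - (-1)*6/5)*(-880) = (-12/5 - 28/5 - ⅕*(-6))*(-880) = (-12/5 - 28/5 + 6/5)*(-880) = -34/5*(-880) = 5984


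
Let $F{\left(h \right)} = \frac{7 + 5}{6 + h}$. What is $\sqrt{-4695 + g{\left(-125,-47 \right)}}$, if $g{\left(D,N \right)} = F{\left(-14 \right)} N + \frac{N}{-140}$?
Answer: $\frac{i \sqrt{22658405}}{70} \approx 68.001 i$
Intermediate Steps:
$F{\left(h \right)} = \frac{12}{6 + h}$
$g{\left(D,N \right)} = - \frac{211 N}{140}$ ($g{\left(D,N \right)} = \frac{12}{6 - 14} N + \frac{N}{-140} = \frac{12}{-8} N + N \left(- \frac{1}{140}\right) = 12 \left(- \frac{1}{8}\right) N - \frac{N}{140} = - \frac{3 N}{2} - \frac{N}{140} = - \frac{211 N}{140}$)
$\sqrt{-4695 + g{\left(-125,-47 \right)}} = \sqrt{-4695 - - \frac{9917}{140}} = \sqrt{-4695 + \frac{9917}{140}} = \sqrt{- \frac{647383}{140}} = \frac{i \sqrt{22658405}}{70}$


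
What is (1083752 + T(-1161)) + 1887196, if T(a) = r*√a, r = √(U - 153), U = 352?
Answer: 2970948 + 3*I*√25671 ≈ 2.9709e+6 + 480.67*I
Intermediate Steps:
r = √199 (r = √(352 - 153) = √199 ≈ 14.107)
T(a) = √199*√a
(1083752 + T(-1161)) + 1887196 = (1083752 + √199*√(-1161)) + 1887196 = (1083752 + √199*(3*I*√129)) + 1887196 = (1083752 + 3*I*√25671) + 1887196 = 2970948 + 3*I*√25671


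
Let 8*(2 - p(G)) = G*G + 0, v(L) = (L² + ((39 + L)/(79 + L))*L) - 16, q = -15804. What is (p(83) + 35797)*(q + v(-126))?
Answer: -1164129995/188 ≈ -6.1922e+6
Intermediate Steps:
v(L) = -16 + L² + L*(39 + L)/(79 + L) (v(L) = (L² + ((39 + L)/(79 + L))*L) - 16 = (L² + L*(39 + L)/(79 + L)) - 16 = -16 + L² + L*(39 + L)/(79 + L))
p(G) = 2 - G²/8 (p(G) = 2 - (G*G + 0)/8 = 2 - (G² + 0)/8 = 2 - G²/8)
(p(83) + 35797)*(q + v(-126)) = ((2 - ⅛*83²) + 35797)*(-15804 + (-1264 + (-126)³ + 23*(-126) + 80*(-126)²)/(79 - 126)) = ((2 - ⅛*6889) + 35797)*(-15804 + (-1264 - 2000376 - 2898 + 80*15876)/(-47)) = ((2 - 6889/8) + 35797)*(-15804 - (-1264 - 2000376 - 2898 + 1270080)/47) = (-6873/8 + 35797)*(-15804 - 1/47*(-734458)) = 279503*(-15804 + 734458/47)/8 = (279503/8)*(-8330/47) = -1164129995/188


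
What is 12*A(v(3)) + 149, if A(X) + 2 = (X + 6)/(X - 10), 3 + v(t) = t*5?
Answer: 233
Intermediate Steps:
v(t) = -3 + 5*t (v(t) = -3 + t*5 = -3 + 5*t)
A(X) = -2 + (6 + X)/(-10 + X) (A(X) = -2 + (X + 6)/(X - 10) = -2 + (6 + X)/(-10 + X))
12*A(v(3)) + 149 = 12*((26 - (-3 + 5*3))/(-10 + (-3 + 5*3))) + 149 = 12*((26 - (-3 + 15))/(-10 + (-3 + 15))) + 149 = 12*((26 - 1*12)/(-10 + 12)) + 149 = 12*((26 - 12)/2) + 149 = 12*((½)*14) + 149 = 12*7 + 149 = 84 + 149 = 233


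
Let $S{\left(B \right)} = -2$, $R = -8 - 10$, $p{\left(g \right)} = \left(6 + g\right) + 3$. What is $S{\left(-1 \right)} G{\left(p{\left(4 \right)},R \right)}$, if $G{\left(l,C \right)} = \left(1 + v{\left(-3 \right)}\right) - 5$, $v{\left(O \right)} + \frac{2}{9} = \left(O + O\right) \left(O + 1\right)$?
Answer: $- \frac{140}{9} \approx -15.556$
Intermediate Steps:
$p{\left(g \right)} = 9 + g$
$R = -18$ ($R = -8 - 10 = -18$)
$v{\left(O \right)} = - \frac{2}{9} + 2 O \left(1 + O\right)$ ($v{\left(O \right)} = - \frac{2}{9} + \left(O + O\right) \left(O + 1\right) = - \frac{2}{9} + 2 O \left(1 + O\right)$)
$G{\left(l,C \right)} = \frac{70}{9}$ ($G{\left(l,C \right)} = \left(1 + \left(- \frac{2}{9} + 2 \left(-3\right) + 2 \left(-3\right)^{2}\right)\right) - 5 = \left(1 - - \frac{106}{9}\right) - 5 = \left(1 + \frac{106}{9}\right) - 5 = \frac{115}{9} - 5 = \frac{70}{9}$)
$S{\left(-1 \right)} G{\left(p{\left(4 \right)},R \right)} = \left(-2\right) \frac{70}{9} = - \frac{140}{9}$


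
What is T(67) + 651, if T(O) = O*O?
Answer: 5140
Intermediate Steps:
T(O) = O²
T(67) + 651 = 67² + 651 = 4489 + 651 = 5140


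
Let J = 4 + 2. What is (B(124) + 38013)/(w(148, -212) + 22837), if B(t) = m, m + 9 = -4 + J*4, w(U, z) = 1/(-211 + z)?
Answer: 8042076/4830025 ≈ 1.6650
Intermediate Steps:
J = 6
m = 11 (m = -9 + (-4 + 6*4) = -9 + (-4 + 24) = -9 + 20 = 11)
B(t) = 11
(B(124) + 38013)/(w(148, -212) + 22837) = (11 + 38013)/(1/(-211 - 212) + 22837) = 38024/(1/(-423) + 22837) = 38024/(-1/423 + 22837) = 38024/(9660050/423) = 38024*(423/9660050) = 8042076/4830025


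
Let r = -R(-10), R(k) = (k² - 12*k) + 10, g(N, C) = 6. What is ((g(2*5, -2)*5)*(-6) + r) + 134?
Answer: -276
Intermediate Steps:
R(k) = 10 + k² - 12*k
r = -230 (r = -(10 + (-10)² - 12*(-10)) = -(10 + 100 + 120) = -1*230 = -230)
((g(2*5, -2)*5)*(-6) + r) + 134 = ((6*5)*(-6) - 230) + 134 = (30*(-6) - 230) + 134 = (-180 - 230) + 134 = -410 + 134 = -276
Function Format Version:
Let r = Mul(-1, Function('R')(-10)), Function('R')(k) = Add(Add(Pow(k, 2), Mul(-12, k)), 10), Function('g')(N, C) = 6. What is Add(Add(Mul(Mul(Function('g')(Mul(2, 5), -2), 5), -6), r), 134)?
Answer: -276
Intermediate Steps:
Function('R')(k) = Add(10, Pow(k, 2), Mul(-12, k))
r = -230 (r = Mul(-1, Add(10, Pow(-10, 2), Mul(-12, -10))) = Mul(-1, Add(10, 100, 120)) = Mul(-1, 230) = -230)
Add(Add(Mul(Mul(Function('g')(Mul(2, 5), -2), 5), -6), r), 134) = Add(Add(Mul(Mul(6, 5), -6), -230), 134) = Add(Add(Mul(30, -6), -230), 134) = Add(Add(-180, -230), 134) = Add(-410, 134) = -276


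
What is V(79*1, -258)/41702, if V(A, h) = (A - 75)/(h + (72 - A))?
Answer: -2/5525515 ≈ -3.6196e-7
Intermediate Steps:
V(A, h) = (-75 + A)/(72 + h - A)
V(79*1, -258)/41702 = ((-75 + 79*1)/(72 - 258 - 79))/41702 = ((-75 + 79)/(72 - 258 - 1*79))*(1/41702) = (4/(72 - 258 - 79))*(1/41702) = (4/(-265))*(1/41702) = -1/265*4*(1/41702) = -4/265*1/41702 = -2/5525515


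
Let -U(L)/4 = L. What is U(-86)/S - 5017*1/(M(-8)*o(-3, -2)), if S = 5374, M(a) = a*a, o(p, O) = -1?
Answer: 13491687/171968 ≈ 78.455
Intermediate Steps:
U(L) = -4*L
M(a) = a**2
U(-86)/S - 5017*1/(M(-8)*o(-3, -2)) = -4*(-86)/5374 - 5017/((-8)**2*(-1)) = 344*(1/5374) - 5017/(64*(-1)) = 172/2687 - 5017/(-64) = 172/2687 - 5017*(-1/64) = 172/2687 + 5017/64 = 13491687/171968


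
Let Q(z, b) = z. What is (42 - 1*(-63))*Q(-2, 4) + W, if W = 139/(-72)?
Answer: -15259/72 ≈ -211.93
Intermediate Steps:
W = -139/72 (W = 139*(-1/72) = -139/72 ≈ -1.9306)
(42 - 1*(-63))*Q(-2, 4) + W = (42 - 1*(-63))*(-2) - 139/72 = (42 + 63)*(-2) - 139/72 = 105*(-2) - 139/72 = -210 - 139/72 = -15259/72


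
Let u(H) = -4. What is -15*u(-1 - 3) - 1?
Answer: 59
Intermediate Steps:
-15*u(-1 - 3) - 1 = -15*(-4) - 1 = 60 - 1 = 59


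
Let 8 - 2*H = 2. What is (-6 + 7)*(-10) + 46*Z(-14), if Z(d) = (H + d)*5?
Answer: -2540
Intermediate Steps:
H = 3 (H = 4 - 1/2*2 = 4 - 1 = 3)
Z(d) = 15 + 5*d (Z(d) = (3 + d)*5 = 15 + 5*d)
(-6 + 7)*(-10) + 46*Z(-14) = (-6 + 7)*(-10) + 46*(15 + 5*(-14)) = 1*(-10) + 46*(15 - 70) = -10 + 46*(-55) = -10 - 2530 = -2540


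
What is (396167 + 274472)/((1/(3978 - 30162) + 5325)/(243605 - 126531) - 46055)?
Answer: -2055820795248624/141179879515081 ≈ -14.562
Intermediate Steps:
(396167 + 274472)/((1/(3978 - 30162) + 5325)/(243605 - 126531) - 46055) = 670639/((1/(-26184) + 5325)/117074 - 46055) = 670639/((-1/26184 + 5325)*(1/117074) - 46055) = 670639/((139429799/26184)*(1/117074) - 46055) = 670639/(139429799/3065465616 - 46055) = 670639/(-141179879515081/3065465616) = 670639*(-3065465616/141179879515081) = -2055820795248624/141179879515081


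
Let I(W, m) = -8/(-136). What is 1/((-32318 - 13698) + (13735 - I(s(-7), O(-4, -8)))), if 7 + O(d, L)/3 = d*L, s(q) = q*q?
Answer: -17/548778 ≈ -3.0978e-5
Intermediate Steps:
s(q) = q²
O(d, L) = -21 + 3*L*d (O(d, L) = -21 + 3*(d*L) = -21 + 3*(L*d) = -21 + 3*L*d)
I(W, m) = 1/17 (I(W, m) = -8*(-1/136) = 1/17)
1/((-32318 - 13698) + (13735 - I(s(-7), O(-4, -8)))) = 1/((-32318 - 13698) + (13735 - 1*1/17)) = 1/(-46016 + (13735 - 1/17)) = 1/(-46016 + 233494/17) = 1/(-548778/17) = -17/548778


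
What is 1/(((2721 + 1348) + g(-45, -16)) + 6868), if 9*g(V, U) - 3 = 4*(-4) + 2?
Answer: 9/98422 ≈ 9.1443e-5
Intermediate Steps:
g(V, U) = -11/9 (g(V, U) = ⅓ + (4*(-4) + 2)/9 = ⅓ + (-16 + 2)/9 = ⅓ + (⅑)*(-14) = ⅓ - 14/9 = -11/9)
1/(((2721 + 1348) + g(-45, -16)) + 6868) = 1/(((2721 + 1348) - 11/9) + 6868) = 1/((4069 - 11/9) + 6868) = 1/(36610/9 + 6868) = 1/(98422/9) = 9/98422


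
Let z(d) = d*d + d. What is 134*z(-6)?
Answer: 4020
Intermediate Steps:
z(d) = d + d**2 (z(d) = d**2 + d = d + d**2)
134*z(-6) = 134*(-6*(1 - 6)) = 134*(-6*(-5)) = 134*30 = 4020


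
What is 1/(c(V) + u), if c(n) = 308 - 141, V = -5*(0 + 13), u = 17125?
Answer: 1/17292 ≈ 5.7830e-5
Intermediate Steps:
V = -65 (V = -5*13 = -65)
c(n) = 167
1/(c(V) + u) = 1/(167 + 17125) = 1/17292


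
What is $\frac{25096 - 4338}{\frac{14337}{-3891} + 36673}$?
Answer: $\frac{13461563}{23780051} \approx 0.56609$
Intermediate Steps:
$\frac{25096 - 4338}{\frac{14337}{-3891} + 36673} = \frac{20758}{14337 \left(- \frac{1}{3891}\right) + 36673} = \frac{20758}{- \frac{4779}{1297} + 36673} = \frac{20758}{\frac{47560102}{1297}} = 20758 \cdot \frac{1297}{47560102} = \frac{13461563}{23780051}$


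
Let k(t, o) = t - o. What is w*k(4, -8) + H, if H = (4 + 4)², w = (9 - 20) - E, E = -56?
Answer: 604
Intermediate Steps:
w = 45 (w = (9 - 20) - 1*(-56) = -11 + 56 = 45)
H = 64 (H = 8² = 64)
w*k(4, -8) + H = 45*(4 - 1*(-8)) + 64 = 45*(4 + 8) + 64 = 45*12 + 64 = 540 + 64 = 604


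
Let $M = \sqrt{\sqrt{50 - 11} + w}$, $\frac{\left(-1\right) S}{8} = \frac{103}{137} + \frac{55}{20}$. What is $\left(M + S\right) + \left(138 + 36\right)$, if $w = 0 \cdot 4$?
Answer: $\frac{20000}{137} + \sqrt[4]{39} \approx 148.48$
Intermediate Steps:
$w = 0$
$S = - \frac{3838}{137}$ ($S = - 8 \left(\frac{103}{137} + \frac{55}{20}\right) = - 8 \left(103 \cdot \frac{1}{137} + 55 \cdot \frac{1}{20}\right) = - 8 \left(\frac{103}{137} + \frac{11}{4}\right) = \left(-8\right) \frac{1919}{548} = - \frac{3838}{137} \approx -28.015$)
$M = \sqrt[4]{39}$ ($M = \sqrt{\sqrt{50 - 11} + 0} = \sqrt{\sqrt{39} + 0} = \sqrt{\sqrt{39}} = \sqrt[4]{39} \approx 2.499$)
$\left(M + S\right) + \left(138 + 36\right) = \left(\sqrt[4]{39} - \frac{3838}{137}\right) + \left(138 + 36\right) = \left(- \frac{3838}{137} + \sqrt[4]{39}\right) + 174 = \frac{20000}{137} + \sqrt[4]{39}$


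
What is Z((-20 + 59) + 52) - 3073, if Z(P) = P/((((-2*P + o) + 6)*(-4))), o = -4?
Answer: -2212469/720 ≈ -3072.9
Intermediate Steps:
Z(P) = P/(-8 + 8*P) (Z(P) = P/((((-2*P - 4) + 6)*(-4))) = P/((((-4 - 2*P) + 6)*(-4))) = P/(((2 - 2*P)*(-4))) = P/(-8 + 8*P))
Z((-20 + 59) + 52) - 3073 = ((-20 + 59) + 52)/(8*(-1 + ((-20 + 59) + 52))) - 3073 = (39 + 52)/(8*(-1 + (39 + 52))) - 3073 = (⅛)*91/(-1 + 91) - 3073 = (⅛)*91/90 - 3073 = (⅛)*91*(1/90) - 3073 = 91/720 - 3073 = -2212469/720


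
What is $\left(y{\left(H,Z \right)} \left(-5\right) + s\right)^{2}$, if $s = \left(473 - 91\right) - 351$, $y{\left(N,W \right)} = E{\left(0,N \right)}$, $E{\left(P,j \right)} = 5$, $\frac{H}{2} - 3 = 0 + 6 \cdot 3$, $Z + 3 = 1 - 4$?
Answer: $36$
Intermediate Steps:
$Z = -6$ ($Z = -3 + \left(1 - 4\right) = -3 - 3 = -6$)
$H = 42$ ($H = 6 + 2 \left(0 + 6 \cdot 3\right) = 6 + 2 \left(0 + 18\right) = 6 + 2 \cdot 18 = 6 + 36 = 42$)
$y{\left(N,W \right)} = 5$
$s = 31$ ($s = 382 - 351 = 31$)
$\left(y{\left(H,Z \right)} \left(-5\right) + s\right)^{2} = \left(5 \left(-5\right) + 31\right)^{2} = \left(-25 + 31\right)^{2} = 6^{2} = 36$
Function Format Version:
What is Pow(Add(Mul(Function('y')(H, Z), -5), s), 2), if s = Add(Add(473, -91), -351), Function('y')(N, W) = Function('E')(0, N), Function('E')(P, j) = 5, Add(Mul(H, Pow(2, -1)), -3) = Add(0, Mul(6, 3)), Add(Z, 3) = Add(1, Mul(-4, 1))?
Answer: 36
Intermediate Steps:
Z = -6 (Z = Add(-3, Add(1, Mul(-4, 1))) = Add(-3, Add(1, -4)) = Add(-3, -3) = -6)
H = 42 (H = Add(6, Mul(2, Add(0, Mul(6, 3)))) = Add(6, Mul(2, Add(0, 18))) = Add(6, Mul(2, 18)) = Add(6, 36) = 42)
Function('y')(N, W) = 5
s = 31 (s = Add(382, -351) = 31)
Pow(Add(Mul(Function('y')(H, Z), -5), s), 2) = Pow(Add(Mul(5, -5), 31), 2) = Pow(Add(-25, 31), 2) = Pow(6, 2) = 36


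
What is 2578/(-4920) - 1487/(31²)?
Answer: -4896749/2364060 ≈ -2.0713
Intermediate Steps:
2578/(-4920) - 1487/(31²) = 2578*(-1/4920) - 1487/961 = -1289/2460 - 1487*1/961 = -1289/2460 - 1487/961 = -4896749/2364060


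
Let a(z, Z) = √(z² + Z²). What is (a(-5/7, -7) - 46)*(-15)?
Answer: 690 - 15*√2426/7 ≈ 584.46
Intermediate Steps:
a(z, Z) = √(Z² + z²)
(a(-5/7, -7) - 46)*(-15) = (√((-7)² + (-5/7)²) - 46)*(-15) = (√(49 + (-5*⅐)²) - 46)*(-15) = (√(49 + (-5/7)²) - 46)*(-15) = (√(49 + 25/49) - 46)*(-15) = (√(2426/49) - 46)*(-15) = (√2426/7 - 46)*(-15) = (-46 + √2426/7)*(-15) = 690 - 15*√2426/7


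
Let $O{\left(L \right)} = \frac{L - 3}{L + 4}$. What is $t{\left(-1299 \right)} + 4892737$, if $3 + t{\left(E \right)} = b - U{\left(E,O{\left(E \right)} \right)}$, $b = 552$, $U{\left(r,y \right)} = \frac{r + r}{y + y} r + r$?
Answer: $\frac{199407875}{62} \approx 3.2163 \cdot 10^{6}$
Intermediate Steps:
$O{\left(L \right)} = \frac{-3 + L}{4 + L}$
$U{\left(r,y \right)} = r + \frac{r^{2}}{y}$ ($U{\left(r,y \right)} = \frac{2 r}{2 y} r + r = 2 r \frac{1}{2 y} r + r = \frac{r}{y} r + r = \frac{r^{2}}{y} + r = r + \frac{r^{2}}{y}$)
$t{\left(E \right)} = 549 - \frac{E \left(4 + E\right) \left(E + \frac{-3 + E}{4 + E}\right)}{-3 + E}$ ($t{\left(E \right)} = -3 - \left(-552 + \frac{E \left(E + \frac{-3 + E}{4 + E}\right)}{\frac{1}{4 + E} \left(-3 + E\right)}\right) = -3 - \left(-552 + E \frac{4 + E}{-3 + E} \left(E + \frac{-3 + E}{4 + E}\right)\right) = -3 - \left(-552 + \frac{E \left(4 + E\right) \left(E + \frac{-3 + E}{4 + E}\right)}{-3 + E}\right) = 549 - \frac{E \left(4 + E\right) \left(E + \frac{-3 + E}{4 + E}\right)}{-3 + E}$)
$t{\left(-1299 \right)} + 4892737 = \frac{-1647 - \left(-1299\right)^{3} - 5 \left(-1299\right)^{2} + 552 \left(-1299\right)}{-3 - 1299} + 4892737 = \frac{-1647 - -2191933899 - 8437005 - 717048}{-1302} + 4892737 = - \frac{-1647 + 2191933899 - 8437005 - 717048}{1302} + 4892737 = \left(- \frac{1}{1302}\right) 2182778199 + 4892737 = - \frac{103941819}{62} + 4892737 = \frac{199407875}{62}$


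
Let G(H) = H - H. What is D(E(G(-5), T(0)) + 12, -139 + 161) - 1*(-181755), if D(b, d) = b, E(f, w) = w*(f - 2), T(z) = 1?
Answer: 181765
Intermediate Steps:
G(H) = 0
E(f, w) = w*(-2 + f)
D(E(G(-5), T(0)) + 12, -139 + 161) - 1*(-181755) = (1*(-2 + 0) + 12) - 1*(-181755) = (1*(-2) + 12) + 181755 = (-2 + 12) + 181755 = 10 + 181755 = 181765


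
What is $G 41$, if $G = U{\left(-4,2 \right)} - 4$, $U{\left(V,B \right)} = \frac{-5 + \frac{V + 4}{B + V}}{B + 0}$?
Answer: $- \frac{533}{2} \approx -266.5$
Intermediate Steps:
$U{\left(V,B \right)} = \frac{-5 + \frac{4 + V}{B + V}}{B}$
$G = - \frac{13}{2}$ ($G = \frac{4 - 10 - -16}{2 \left(2 - 4\right)} - 4 = \frac{4 - 10 + 16}{2 \left(-2\right)} - 4 = \frac{1}{2} \left(- \frac{1}{2}\right) 10 - 4 = - \frac{5}{2} - 4 = - \frac{13}{2} \approx -6.5$)
$G 41 = \left(- \frac{13}{2}\right) 41 = - \frac{533}{2}$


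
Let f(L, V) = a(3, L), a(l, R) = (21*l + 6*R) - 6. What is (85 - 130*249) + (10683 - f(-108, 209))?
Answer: -21011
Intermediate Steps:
a(l, R) = -6 + 6*R + 21*l (a(l, R) = (6*R + 21*l) - 6 = -6 + 6*R + 21*l)
f(L, V) = 57 + 6*L (f(L, V) = -6 + 6*L + 21*3 = -6 + 6*L + 63 = 57 + 6*L)
(85 - 130*249) + (10683 - f(-108, 209)) = (85 - 130*249) + (10683 - (57 + 6*(-108))) = (85 - 32370) + (10683 - (57 - 648)) = -32285 + (10683 - 1*(-591)) = -32285 + (10683 + 591) = -32285 + 11274 = -21011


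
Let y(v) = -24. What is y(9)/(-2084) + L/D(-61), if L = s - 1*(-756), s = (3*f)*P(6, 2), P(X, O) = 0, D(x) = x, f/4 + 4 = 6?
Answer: -393510/31781 ≈ -12.382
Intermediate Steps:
f = 8 (f = -16 + 4*6 = -16 + 24 = 8)
s = 0 (s = (3*8)*0 = 24*0 = 0)
L = 756 (L = 0 - 1*(-756) = 0 + 756 = 756)
y(9)/(-2084) + L/D(-61) = -24/(-2084) + 756/(-61) = -24*(-1/2084) + 756*(-1/61) = 6/521 - 756/61 = -393510/31781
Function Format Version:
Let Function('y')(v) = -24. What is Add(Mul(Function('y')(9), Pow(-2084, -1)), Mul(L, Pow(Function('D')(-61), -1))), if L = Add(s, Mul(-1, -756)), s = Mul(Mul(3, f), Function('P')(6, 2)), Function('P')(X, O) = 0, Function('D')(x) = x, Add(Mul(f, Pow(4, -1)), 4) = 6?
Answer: Rational(-393510, 31781) ≈ -12.382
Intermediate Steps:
f = 8 (f = Add(-16, Mul(4, 6)) = Add(-16, 24) = 8)
s = 0 (s = Mul(Mul(3, 8), 0) = Mul(24, 0) = 0)
L = 756 (L = Add(0, Mul(-1, -756)) = Add(0, 756) = 756)
Add(Mul(Function('y')(9), Pow(-2084, -1)), Mul(L, Pow(Function('D')(-61), -1))) = Add(Mul(-24, Pow(-2084, -1)), Mul(756, Pow(-61, -1))) = Add(Mul(-24, Rational(-1, 2084)), Mul(756, Rational(-1, 61))) = Add(Rational(6, 521), Rational(-756, 61)) = Rational(-393510, 31781)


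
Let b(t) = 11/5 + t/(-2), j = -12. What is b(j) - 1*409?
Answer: -2004/5 ≈ -400.80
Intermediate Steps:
b(t) = 11/5 - t/2 (b(t) = 11*(1/5) + t*(-1/2) = 11/5 - t/2)
b(j) - 1*409 = (11/5 - 1/2*(-12)) - 1*409 = (11/5 + 6) - 409 = 41/5 - 409 = -2004/5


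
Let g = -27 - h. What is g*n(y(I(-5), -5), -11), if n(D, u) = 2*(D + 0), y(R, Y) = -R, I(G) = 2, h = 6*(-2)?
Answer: 60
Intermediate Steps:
h = -12
n(D, u) = 2*D
g = -15 (g = -27 - 1*(-12) = -27 + 12 = -15)
g*n(y(I(-5), -5), -11) = -30*(-1*2) = -30*(-2) = -15*(-4) = 60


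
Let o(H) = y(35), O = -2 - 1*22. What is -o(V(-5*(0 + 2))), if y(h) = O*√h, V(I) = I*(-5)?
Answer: 24*√35 ≈ 141.99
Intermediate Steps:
O = -24 (O = -2 - 22 = -24)
V(I) = -5*I
y(h) = -24*√h
o(H) = -24*√35
-o(V(-5*(0 + 2))) = -(-24)*√35 = 24*√35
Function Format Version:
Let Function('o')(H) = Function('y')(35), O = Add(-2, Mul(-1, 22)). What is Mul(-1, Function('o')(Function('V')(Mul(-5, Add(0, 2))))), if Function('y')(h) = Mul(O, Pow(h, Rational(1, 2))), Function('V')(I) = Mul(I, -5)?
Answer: Mul(24, Pow(35, Rational(1, 2))) ≈ 141.99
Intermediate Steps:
O = -24 (O = Add(-2, -22) = -24)
Function('V')(I) = Mul(-5, I)
Function('y')(h) = Mul(-24, Pow(h, Rational(1, 2)))
Function('o')(H) = Mul(-24, Pow(35, Rational(1, 2)))
Mul(-1, Function('o')(Function('V')(Mul(-5, Add(0, 2))))) = Mul(-1, Mul(-24, Pow(35, Rational(1, 2)))) = Mul(24, Pow(35, Rational(1, 2)))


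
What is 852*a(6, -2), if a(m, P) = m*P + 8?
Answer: -3408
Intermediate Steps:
a(m, P) = 8 + P*m (a(m, P) = P*m + 8 = 8 + P*m)
852*a(6, -2) = 852*(8 - 2*6) = 852*(8 - 12) = 852*(-4) = -3408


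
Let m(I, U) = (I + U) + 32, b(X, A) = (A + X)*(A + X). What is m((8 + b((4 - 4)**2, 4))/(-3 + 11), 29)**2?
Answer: 4096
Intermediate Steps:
b(X, A) = (A + X)**2
m(I, U) = 32 + I + U
m((8 + b((4 - 4)**2, 4))/(-3 + 11), 29)**2 = (32 + (8 + (4 + (4 - 4)**2)**2)/(-3 + 11) + 29)**2 = (32 + (8 + (4 + 0**2)**2)/8 + 29)**2 = (32 + (8 + (4 + 0)**2)*(1/8) + 29)**2 = (32 + (8 + 4**2)*(1/8) + 29)**2 = (32 + (8 + 16)*(1/8) + 29)**2 = (32 + 24*(1/8) + 29)**2 = (32 + 3 + 29)**2 = 64**2 = 4096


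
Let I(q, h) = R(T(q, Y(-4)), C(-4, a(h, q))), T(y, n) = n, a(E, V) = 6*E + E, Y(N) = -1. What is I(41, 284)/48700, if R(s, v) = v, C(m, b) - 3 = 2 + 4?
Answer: 9/48700 ≈ 0.00018480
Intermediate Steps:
a(E, V) = 7*E
C(m, b) = 9 (C(m, b) = 3 + (2 + 4) = 3 + 6 = 9)
I(q, h) = 9
I(41, 284)/48700 = 9/48700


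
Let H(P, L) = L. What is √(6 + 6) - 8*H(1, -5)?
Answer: 40 + 2*√3 ≈ 43.464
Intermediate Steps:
√(6 + 6) - 8*H(1, -5) = √(6 + 6) - 8*(-5) = √12 + 40 = 2*√3 + 40 = 40 + 2*√3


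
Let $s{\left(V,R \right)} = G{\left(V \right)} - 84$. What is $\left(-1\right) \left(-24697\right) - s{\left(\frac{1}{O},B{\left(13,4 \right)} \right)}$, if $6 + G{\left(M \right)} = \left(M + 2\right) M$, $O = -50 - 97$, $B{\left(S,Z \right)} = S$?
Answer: $\frac{535622576}{21609} \approx 24787.0$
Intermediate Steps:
$O = -147$
$G{\left(M \right)} = -6 + M \left(2 + M\right)$ ($G{\left(M \right)} = -6 + \left(M + 2\right) M = -6 + \left(2 + M\right) M = -6 + M \left(2 + M\right)$)
$s{\left(V,R \right)} = -90 + V^{2} + 2 V$ ($s{\left(V,R \right)} = \left(-6 + V^{2} + 2 V\right) - 84 = -90 + V^{2} + 2 V$)
$\left(-1\right) \left(-24697\right) - s{\left(\frac{1}{O},B{\left(13,4 \right)} \right)} = \left(-1\right) \left(-24697\right) - \left(-90 + \left(\frac{1}{-147}\right)^{2} + \frac{2}{-147}\right) = 24697 - \left(-90 + \left(- \frac{1}{147}\right)^{2} + 2 \left(- \frac{1}{147}\right)\right) = 24697 - \left(-90 + \frac{1}{21609} - \frac{2}{147}\right) = 24697 - - \frac{1945103}{21609} = 24697 + \frac{1945103}{21609} = \frac{535622576}{21609}$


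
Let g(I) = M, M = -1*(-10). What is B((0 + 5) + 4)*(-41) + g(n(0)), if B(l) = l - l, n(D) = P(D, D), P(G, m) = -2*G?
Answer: 10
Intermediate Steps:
n(D) = -2*D
B(l) = 0
M = 10
g(I) = 10
B((0 + 5) + 4)*(-41) + g(n(0)) = 0*(-41) + 10 = 0 + 10 = 10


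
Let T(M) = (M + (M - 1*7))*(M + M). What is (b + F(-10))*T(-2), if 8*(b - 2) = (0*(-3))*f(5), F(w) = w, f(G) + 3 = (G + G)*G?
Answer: -352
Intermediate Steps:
f(G) = -3 + 2*G² (f(G) = -3 + (G + G)*G = -3 + (2*G)*G = -3 + 2*G²)
b = 2 (b = 2 + ((0*(-3))*(-3 + 2*5²))/8 = 2 + (0*(-3 + 2*25))/8 = 2 + (0*(-3 + 50))/8 = 2 + (0*47)/8 = 2 + (⅛)*0 = 2 + 0 = 2)
T(M) = 2*M*(-7 + 2*M) (T(M) = (M + (M - 7))*(2*M) = (M + (-7 + M))*(2*M) = (-7 + 2*M)*(2*M) = 2*M*(-7 + 2*M))
(b + F(-10))*T(-2) = (2 - 10)*(2*(-2)*(-7 + 2*(-2))) = -16*(-2)*(-7 - 4) = -16*(-2)*(-11) = -8*44 = -352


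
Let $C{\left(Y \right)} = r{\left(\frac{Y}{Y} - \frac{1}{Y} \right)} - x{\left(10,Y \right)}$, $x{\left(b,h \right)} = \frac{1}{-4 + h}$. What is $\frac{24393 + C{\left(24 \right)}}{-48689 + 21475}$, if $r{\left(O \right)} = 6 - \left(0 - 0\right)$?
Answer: $- \frac{487979}{544280} \approx -0.89656$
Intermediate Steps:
$r{\left(O \right)} = 6$ ($r{\left(O \right)} = 6 - \left(0 + 0\right) = 6 - 0 = 6 + 0 = 6$)
$C{\left(Y \right)} = 6 - \frac{1}{-4 + Y}$
$\frac{24393 + C{\left(24 \right)}}{-48689 + 21475} = \frac{24393 + \frac{-25 + 6 \cdot 24}{-4 + 24}}{-48689 + 21475} = \frac{24393 + \frac{-25 + 144}{20}}{-27214} = \left(24393 + \frac{1}{20} \cdot 119\right) \left(- \frac{1}{27214}\right) = \left(24393 + \frac{119}{20}\right) \left(- \frac{1}{27214}\right) = \frac{487979}{20} \left(- \frac{1}{27214}\right) = - \frac{487979}{544280}$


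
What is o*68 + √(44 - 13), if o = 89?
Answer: 6052 + √31 ≈ 6057.6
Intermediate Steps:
o*68 + √(44 - 13) = 89*68 + √(44 - 13) = 6052 + √31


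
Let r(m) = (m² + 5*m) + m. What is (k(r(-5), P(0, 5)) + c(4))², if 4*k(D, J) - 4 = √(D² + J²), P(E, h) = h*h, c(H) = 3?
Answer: 453/8 + 10*√26 ≈ 107.62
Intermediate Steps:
P(E, h) = h²
r(m) = m² + 6*m
k(D, J) = 1 + √(D² + J²)/4
(k(r(-5), P(0, 5)) + c(4))² = ((1 + √((-5*(6 - 5))² + (5²)²)/4) + 3)² = ((1 + √((-5*1)² + 25²)/4) + 3)² = ((1 + √((-5)² + 625)/4) + 3)² = ((1 + √(25 + 625)/4) + 3)² = ((1 + √650/4) + 3)² = ((1 + (5*√26)/4) + 3)² = ((1 + 5*√26/4) + 3)² = (4 + 5*√26/4)²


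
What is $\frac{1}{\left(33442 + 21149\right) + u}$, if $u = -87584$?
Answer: $- \frac{1}{32993} \approx -3.0309 \cdot 10^{-5}$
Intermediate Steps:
$\frac{1}{\left(33442 + 21149\right) + u} = \frac{1}{\left(33442 + 21149\right) - 87584} = \frac{1}{54591 - 87584} = \frac{1}{-32993} = - \frac{1}{32993}$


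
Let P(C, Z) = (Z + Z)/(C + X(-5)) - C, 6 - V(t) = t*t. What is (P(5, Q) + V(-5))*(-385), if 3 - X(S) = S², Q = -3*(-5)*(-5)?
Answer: 99330/17 ≈ 5842.9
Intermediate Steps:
V(t) = 6 - t² (V(t) = 6 - t*t = 6 - t²)
Q = -75 (Q = 15*(-5) = -75)
X(S) = 3 - S²
P(C, Z) = -C + 2*Z/(-22 + C) (P(C, Z) = (Z + Z)/(C + (3 - 1*(-5)²)) - C = (2*Z)/(C + (3 - 1*25)) - C = (2*Z)/(C + (3 - 25)) - C = (2*Z)/(C - 22) - C = (2*Z)/(-22 + C) - C = 2*Z/(-22 + C) - C = -C + 2*Z/(-22 + C))
(P(5, Q) + V(-5))*(-385) = ((-1*5² + 2*(-75) + 22*5)/(-22 + 5) + (6 - 1*(-5)²))*(-385) = ((-1*25 - 150 + 110)/(-17) + (6 - 1*25))*(-385) = (-(-25 - 150 + 110)/17 + (6 - 25))*(-385) = (-1/17*(-65) - 19)*(-385) = (65/17 - 19)*(-385) = -258/17*(-385) = 99330/17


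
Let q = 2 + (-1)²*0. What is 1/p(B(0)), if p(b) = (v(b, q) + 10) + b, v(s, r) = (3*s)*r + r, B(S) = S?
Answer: 1/12 ≈ 0.083333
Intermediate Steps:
q = 2 (q = 2 + 1*0 = 2 + 0 = 2)
v(s, r) = r + 3*r*s (v(s, r) = 3*r*s + r = r + 3*r*s)
p(b) = 12 + 7*b (p(b) = (2*(1 + 3*b) + 10) + b = ((2 + 6*b) + 10) + b = (12 + 6*b) + b = 12 + 7*b)
1/p(B(0)) = 1/(12 + 7*0) = 1/(12 + 0) = 1/12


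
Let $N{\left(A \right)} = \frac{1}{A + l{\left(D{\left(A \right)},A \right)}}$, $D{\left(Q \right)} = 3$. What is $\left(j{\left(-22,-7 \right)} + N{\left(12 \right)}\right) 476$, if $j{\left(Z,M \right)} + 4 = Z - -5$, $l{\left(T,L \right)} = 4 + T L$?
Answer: $- \frac{129829}{13} \approx -9986.8$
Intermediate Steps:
$l{\left(T,L \right)} = 4 + L T$
$j{\left(Z,M \right)} = 1 + Z$ ($j{\left(Z,M \right)} = -4 + \left(Z - -5\right) = -4 + \left(Z + 5\right) = -4 + \left(5 + Z\right) = 1 + Z$)
$N{\left(A \right)} = \frac{1}{4 + 4 A}$ ($N{\left(A \right)} = \frac{1}{A + \left(4 + A 3\right)} = \frac{1}{A + \left(4 + 3 A\right)} = \frac{1}{4 + 4 A}$)
$\left(j{\left(-22,-7 \right)} + N{\left(12 \right)}\right) 476 = \left(\left(1 - 22\right) + \frac{1}{4 \left(1 + 12\right)}\right) 476 = \left(-21 + \frac{1}{4 \cdot 13}\right) 476 = \left(-21 + \frac{1}{4} \cdot \frac{1}{13}\right) 476 = \left(-21 + \frac{1}{52}\right) 476 = \left(- \frac{1091}{52}\right) 476 = - \frac{129829}{13}$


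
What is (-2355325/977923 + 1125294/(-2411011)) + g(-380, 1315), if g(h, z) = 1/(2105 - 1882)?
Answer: -1509396093939798/525785633564119 ≈ -2.8707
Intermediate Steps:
g(h, z) = 1/223
(-2355325/977923 + 1125294/(-2411011)) + g(-380, 1315) = (-2355325/977923 + 1125294/(-2411011)) + 1/223 = (-2355325*1/977923 + 1125294*(-1/2411011)) + 1/223 = (-2355325/977923 - 1125294/2411011) + 1/223 = -6779165367937/2357783110153 + 1/223 = -1509396093939798/525785633564119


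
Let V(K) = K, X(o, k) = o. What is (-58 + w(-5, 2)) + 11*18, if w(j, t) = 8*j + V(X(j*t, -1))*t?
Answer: 80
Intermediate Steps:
w(j, t) = 8*j + j*t**2 (w(j, t) = 8*j + (j*t)*t = 8*j + j*t**2)
(-58 + w(-5, 2)) + 11*18 = (-58 - 5*(8 + 2**2)) + 11*18 = (-58 - 5*(8 + 4)) + 198 = (-58 - 5*12) + 198 = (-58 - 60) + 198 = -118 + 198 = 80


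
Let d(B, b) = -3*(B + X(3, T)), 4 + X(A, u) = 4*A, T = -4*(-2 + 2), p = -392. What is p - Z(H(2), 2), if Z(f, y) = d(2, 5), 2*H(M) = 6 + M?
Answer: -362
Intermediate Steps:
H(M) = 3 + M/2 (H(M) = (6 + M)/2 = 3 + M/2)
T = 0 (T = -4*0 = 0)
X(A, u) = -4 + 4*A
d(B, b) = -24 - 3*B (d(B, b) = -3*(B + (-4 + 4*3)) = -3*(B + (-4 + 12)) = -3*(B + 8) = -3*(8 + B) = -24 - 3*B)
Z(f, y) = -30 (Z(f, y) = -24 - 3*2 = -24 - 6 = -30)
p - Z(H(2), 2) = -392 - 1*(-30) = -392 + 30 = -362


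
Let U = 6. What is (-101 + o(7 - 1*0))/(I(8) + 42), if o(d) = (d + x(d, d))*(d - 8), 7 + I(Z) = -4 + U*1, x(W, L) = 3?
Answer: -3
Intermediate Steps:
I(Z) = -5 (I(Z) = -7 + (-4 + 6*1) = -7 + (-4 + 6) = -7 + 2 = -5)
o(d) = (-8 + d)*(3 + d) (o(d) = (d + 3)*(d - 8) = (3 + d)*(-8 + d) = (-8 + d)*(3 + d))
(-101 + o(7 - 1*0))/(I(8) + 42) = (-101 + (-24 + (7 - 1*0)² - 5*(7 - 1*0)))/(-5 + 42) = (-101 + (-24 + (7 + 0)² - 5*(7 + 0)))/37 = (-101 + (-24 + 7² - 5*7))/37 = (-101 + (-24 + 49 - 35))/37 = (-101 - 10)/37 = (1/37)*(-111) = -3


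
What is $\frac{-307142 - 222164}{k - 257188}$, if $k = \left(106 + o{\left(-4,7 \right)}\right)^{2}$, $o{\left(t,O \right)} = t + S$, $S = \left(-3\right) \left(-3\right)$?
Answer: $\frac{529306}{244867} \approx 2.1616$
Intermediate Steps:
$S = 9$
$o{\left(t,O \right)} = 9 + t$ ($o{\left(t,O \right)} = t + 9 = 9 + t$)
$k = 12321$ ($k = \left(106 + \left(9 - 4\right)\right)^{2} = \left(106 + 5\right)^{2} = 111^{2} = 12321$)
$\frac{-307142 - 222164}{k - 257188} = \frac{-307142 - 222164}{12321 - 257188} = - \frac{529306}{-244867} = \left(-529306\right) \left(- \frac{1}{244867}\right) = \frac{529306}{244867}$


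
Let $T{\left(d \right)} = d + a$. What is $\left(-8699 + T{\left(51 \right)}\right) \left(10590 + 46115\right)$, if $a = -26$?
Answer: $-491859170$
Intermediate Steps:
$T{\left(d \right)} = -26 + d$ ($T{\left(d \right)} = d - 26 = -26 + d$)
$\left(-8699 + T{\left(51 \right)}\right) \left(10590 + 46115\right) = \left(-8699 + \left(-26 + 51\right)\right) \left(10590 + 46115\right) = \left(-8699 + 25\right) 56705 = \left(-8674\right) 56705 = -491859170$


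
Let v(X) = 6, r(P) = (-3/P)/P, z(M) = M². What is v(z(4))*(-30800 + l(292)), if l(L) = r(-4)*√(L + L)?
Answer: -184800 - 9*√146/4 ≈ -1.8483e+5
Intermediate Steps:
r(P) = -3/P²
l(L) = -3*√2*√L/16 (l(L) = (-3/(-4)²)*√(L + L) = (-3*1/16)*√(2*L) = -3*√2*√L/16)
v(z(4))*(-30800 + l(292)) = 6*(-30800 - 3*√2*√292/16) = 6*(-30800 - 3*√2*2*√73/16) = 6*(-30800 - 3*√146/8) = -184800 - 9*√146/4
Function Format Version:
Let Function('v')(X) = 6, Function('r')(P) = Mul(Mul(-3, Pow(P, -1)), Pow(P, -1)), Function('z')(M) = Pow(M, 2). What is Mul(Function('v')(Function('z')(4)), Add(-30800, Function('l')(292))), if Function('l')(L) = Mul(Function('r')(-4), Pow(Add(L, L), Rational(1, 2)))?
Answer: Add(-184800, Mul(Rational(-9, 4), Pow(146, Rational(1, 2)))) ≈ -1.8483e+5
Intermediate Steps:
Function('r')(P) = Mul(-3, Pow(P, -2))
Function('l')(L) = Mul(Rational(-3, 16), Pow(2, Rational(1, 2)), Pow(L, Rational(1, 2))) (Function('l')(L) = Mul(Mul(-3, Pow(-4, -2)), Pow(Add(L, L), Rational(1, 2))) = Mul(Mul(-3, Rational(1, 16)), Pow(Mul(2, L), Rational(1, 2))) = Mul(Rational(-3, 16), Mul(Pow(2, Rational(1, 2)), Pow(L, Rational(1, 2)))) = Mul(Rational(-3, 16), Pow(2, Rational(1, 2)), Pow(L, Rational(1, 2))))
Mul(Function('v')(Function('z')(4)), Add(-30800, Function('l')(292))) = Mul(6, Add(-30800, Mul(Rational(-3, 16), Pow(2, Rational(1, 2)), Pow(292, Rational(1, 2))))) = Mul(6, Add(-30800, Mul(Rational(-3, 16), Pow(2, Rational(1, 2)), Mul(2, Pow(73, Rational(1, 2)))))) = Mul(6, Add(-30800, Mul(Rational(-3, 8), Pow(146, Rational(1, 2))))) = Add(-184800, Mul(Rational(-9, 4), Pow(146, Rational(1, 2))))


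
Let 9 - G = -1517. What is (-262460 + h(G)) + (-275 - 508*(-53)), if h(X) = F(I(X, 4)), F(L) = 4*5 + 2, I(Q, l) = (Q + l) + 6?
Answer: -235789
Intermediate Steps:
G = 1526 (G = 9 - 1*(-1517) = 9 + 1517 = 1526)
I(Q, l) = 6 + Q + l
F(L) = 22 (F(L) = 20 + 2 = 22)
h(X) = 22
(-262460 + h(G)) + (-275 - 508*(-53)) = (-262460 + 22) + (-275 - 508*(-53)) = -262438 + (-275 + 26924) = -262438 + 26649 = -235789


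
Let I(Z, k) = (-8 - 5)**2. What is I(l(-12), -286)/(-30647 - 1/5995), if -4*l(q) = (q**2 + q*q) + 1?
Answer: -77935/14132982 ≈ -0.0055144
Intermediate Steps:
l(q) = -1/4 - q**2/2 (l(q) = -((q**2 + q*q) + 1)/4 = -((q**2 + q**2) + 1)/4 = -(2*q**2 + 1)/4 = -(1 + 2*q**2)/4 = -1/4 - q**2/2)
I(Z, k) = 169 (I(Z, k) = (-13)**2 = 169)
I(l(-12), -286)/(-30647 - 1/5995) = 169/(-30647 - 1/5995) = 169/(-183728766/5995) = 169*(-5995/183728766) = -77935/14132982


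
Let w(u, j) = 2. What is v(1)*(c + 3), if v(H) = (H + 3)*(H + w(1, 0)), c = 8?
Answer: 132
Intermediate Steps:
v(H) = (2 + H)*(3 + H) (v(H) = (H + 3)*(H + 2) = (3 + H)*(2 + H) = (2 + H)*(3 + H))
v(1)*(c + 3) = (6 + 1**2 + 5*1)*(8 + 3) = (6 + 1 + 5)*11 = 12*11 = 132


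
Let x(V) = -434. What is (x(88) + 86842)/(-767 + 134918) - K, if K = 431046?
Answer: -57825165538/134151 ≈ -4.3105e+5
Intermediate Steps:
(x(88) + 86842)/(-767 + 134918) - K = (-434 + 86842)/(-767 + 134918) - 1*431046 = 86408/134151 - 431046 = -57825165538/134151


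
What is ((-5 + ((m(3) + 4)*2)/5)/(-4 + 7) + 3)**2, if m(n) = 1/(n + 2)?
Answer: 20164/5625 ≈ 3.5847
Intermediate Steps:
m(n) = 1/(2 + n)
((-5 + ((m(3) + 4)*2)/5)/(-4 + 7) + 3)**2 = ((-5 + ((1/(2 + 3) + 4)*2)/5)/(-4 + 7) + 3)**2 = ((-5 + ((1/5 + 4)*2)*(1/5))/3 + 3)**2 = ((-5 + ((1/5 + 4)*2)*(1/5))*(1/3) + 3)**2 = ((-5 + ((21/5)*2)*(1/5))*(1/3) + 3)**2 = ((-5 + (42/5)*(1/5))*(1/3) + 3)**2 = ((-5 + 42/25)*(1/3) + 3)**2 = (-83/25*1/3 + 3)**2 = (-83/75 + 3)**2 = (142/75)**2 = 20164/5625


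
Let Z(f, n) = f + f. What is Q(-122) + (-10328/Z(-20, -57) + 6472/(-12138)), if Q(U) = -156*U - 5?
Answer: 585193214/30345 ≈ 19285.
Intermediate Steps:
Q(U) = -5 - 156*U
Z(f, n) = 2*f
Q(-122) + (-10328/Z(-20, -57) + 6472/(-12138)) = (-5 - 156*(-122)) + (-10328/(2*(-20)) + 6472/(-12138)) = (-5 + 19032) + (-10328/(-40) + 6472*(-1/12138)) = 19027 + (-10328*(-1/40) - 3236/6069) = 19027 + (1291/5 - 3236/6069) = 19027 + 7818899/30345 = 585193214/30345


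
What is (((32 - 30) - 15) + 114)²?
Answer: 10201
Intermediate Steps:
(((32 - 30) - 15) + 114)² = ((2 - 15) + 114)² = (-13 + 114)² = 101² = 10201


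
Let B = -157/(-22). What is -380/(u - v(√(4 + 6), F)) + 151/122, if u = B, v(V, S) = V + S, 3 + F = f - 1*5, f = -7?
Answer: -461619361/28344138 - 183920*√10/232329 ≈ -18.790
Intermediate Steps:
B = 157/22 (B = -157*(-1/22) = 157/22 ≈ 7.1364)
F = -15 (F = -3 + (-7 - 1*5) = -3 + (-7 - 5) = -3 - 12 = -15)
v(V, S) = S + V
u = 157/22 ≈ 7.1364
-380/(u - v(√(4 + 6), F)) + 151/122 = -380/(157/22 - (-15 + √(4 + 6))) + 151/122 = -380/(157/22 - (-15 + √10)) + 151*(1/122) = -380/(157/22 + (15 - √10)) + 151/122 = -380/(487/22 - √10) + 151/122 = 151/122 - 380/(487/22 - √10)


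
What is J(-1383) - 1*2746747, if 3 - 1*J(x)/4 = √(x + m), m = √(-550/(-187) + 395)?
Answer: -2746735 - 4*I*√(399687 - 17*√115005)/17 ≈ -2.7467e+6 - 147.68*I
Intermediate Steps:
m = √115005/17 (m = √(-550*(-1/187) + 395) = √(50/17 + 395) = √(6765/17) = √115005/17 ≈ 19.948)
J(x) = 12 - 4*√(x + √115005/17)
J(-1383) - 1*2746747 = (12 - 4*√(17*√115005 + 289*(-1383))/17) - 1*2746747 = (12 - 4*√(17*√115005 - 399687)/17) - 2746747 = (12 - 4*√(-399687 + 17*√115005)/17) - 2746747 = -2746735 - 4*√(-399687 + 17*√115005)/17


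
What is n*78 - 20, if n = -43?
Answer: -3374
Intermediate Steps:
n*78 - 20 = -43*78 - 20 = -3354 - 20 = -3374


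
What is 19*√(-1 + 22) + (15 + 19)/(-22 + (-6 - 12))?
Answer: -17/20 + 19*√21 ≈ 86.219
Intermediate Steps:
19*√(-1 + 22) + (15 + 19)/(-22 + (-6 - 12)) = 19*√21 + 34/(-22 - 18) = 19*√21 + 34/(-40) = 19*√21 + 34*(-1/40) = 19*√21 - 17/20 = -17/20 + 19*√21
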